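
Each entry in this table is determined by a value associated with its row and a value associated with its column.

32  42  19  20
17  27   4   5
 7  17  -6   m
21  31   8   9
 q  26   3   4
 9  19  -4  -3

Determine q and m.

q = 16, m = -5

The difference between any two rows is the same in every column — this is an addition table with the headers hidden.
Row 5 minus row 1 is 3 − 19 = -16, so its entry in column 1 is 32 + (-16) = 16.
Row 3 minus row 1 is -6 − 19 = -25, so its entry in column 4 is 20 + (-25) = -5.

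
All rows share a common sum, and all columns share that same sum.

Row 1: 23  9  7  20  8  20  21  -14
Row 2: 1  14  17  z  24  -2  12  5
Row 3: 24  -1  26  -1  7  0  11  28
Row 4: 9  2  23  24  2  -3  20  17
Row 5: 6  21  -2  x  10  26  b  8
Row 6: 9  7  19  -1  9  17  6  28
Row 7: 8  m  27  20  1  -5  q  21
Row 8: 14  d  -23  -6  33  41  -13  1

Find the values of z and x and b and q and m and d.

z = 23, x = 15, b = 10, q = 27, m = -5, d = 47

Rows 1 and 3 both sum to 94, so that's the common total.
The known cells in row 8 total 47, leaving 94 − 47 = 47 for the blank.
The known cells in column 2 total 99, leaving 94 − 99 = -5 for the blank.
The known cells in row 7 total 67, leaving 94 − 67 = 27 for the blank.
The known cells in column 7 total 84, leaving 94 − 84 = 10 for the blank.
The known cells in row 5 total 79, leaving 94 − 79 = 15 for the blank.
The known cells in row 2 total 71, leaving 94 − 71 = 23 for the blank.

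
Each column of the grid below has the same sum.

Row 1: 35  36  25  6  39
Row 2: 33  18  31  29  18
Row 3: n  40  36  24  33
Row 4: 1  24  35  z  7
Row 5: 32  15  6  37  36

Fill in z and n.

The complete columns each total 133.
Column 4 is missing 133 − 96 = 37 (since 6 + 29 + 24 + 37 = 96).
Column 1 is missing 133 − 101 = 32 (since 35 + 33 + 1 + 32 = 101).

z = 37, n = 32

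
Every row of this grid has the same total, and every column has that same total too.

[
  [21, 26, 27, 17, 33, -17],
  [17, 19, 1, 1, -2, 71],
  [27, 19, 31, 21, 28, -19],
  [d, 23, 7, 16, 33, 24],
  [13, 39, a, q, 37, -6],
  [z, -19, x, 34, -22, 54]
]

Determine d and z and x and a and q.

d = 4, z = 25, x = 35, a = 6, q = 18

Rows 1 and 2 both sum to 107, so that's the common total.
The known cells in column 4 total 89, leaving 107 − 89 = 18 for the blank.
The known cells in row 5 total 101, leaving 107 − 101 = 6 for the blank.
The known cells in row 4 total 103, leaving 107 − 103 = 4 for the blank.
The known cells in column 1 total 82, leaving 107 − 82 = 25 for the blank.
The known cells in row 6 total 72, leaving 107 − 72 = 35 for the blank.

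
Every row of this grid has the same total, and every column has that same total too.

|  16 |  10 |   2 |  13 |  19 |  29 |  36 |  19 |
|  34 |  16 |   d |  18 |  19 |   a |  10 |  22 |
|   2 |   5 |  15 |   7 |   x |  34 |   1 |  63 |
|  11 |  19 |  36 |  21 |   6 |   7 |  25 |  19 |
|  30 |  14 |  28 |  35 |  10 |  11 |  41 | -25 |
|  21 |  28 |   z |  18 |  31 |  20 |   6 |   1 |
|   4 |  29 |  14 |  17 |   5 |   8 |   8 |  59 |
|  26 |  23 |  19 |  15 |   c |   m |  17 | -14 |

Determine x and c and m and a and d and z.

x = 17, c = 37, m = 21, a = 14, d = 11, z = 19

Rows 1 and 4 both sum to 144, so that's the common total.
Row 3: 2 + 5 + 15 + 7 + 34 + 1 + 63 = 127, so its missing entry is 144 − 127 = 17.
Column 5: 19 + 19 + 17 + 6 + 10 + 31 + 5 = 107, so its missing entry is 144 − 107 = 37.
Row 8: 26 + 23 + 19 + 15 + 37 + 17 − 14 = 123, so its missing entry is 144 − 123 = 21.
Column 6: 29 + 34 + 7 + 11 + 20 + 8 + 21 = 130, so its missing entry is 144 − 130 = 14.
Row 2: 34 + 16 + 18 + 19 + 14 + 10 + 22 = 133, so its missing entry is 144 − 133 = 11.
Row 6: 21 + 28 + 18 + 31 + 20 + 6 + 1 = 125, so its missing entry is 144 − 125 = 19.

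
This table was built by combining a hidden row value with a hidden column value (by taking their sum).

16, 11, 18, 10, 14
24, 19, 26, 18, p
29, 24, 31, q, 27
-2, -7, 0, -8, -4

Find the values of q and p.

q = 23, p = 22

The difference between any two rows is the same in every column — this is an addition table with the headers hidden.
Row 3 minus row 1 is 31 − 18 = 13, so its entry in column 4 is 10 + 13 = 23.
Row 2 minus row 1 is 26 − 18 = 8, so its entry in column 5 is 14 + 8 = 22.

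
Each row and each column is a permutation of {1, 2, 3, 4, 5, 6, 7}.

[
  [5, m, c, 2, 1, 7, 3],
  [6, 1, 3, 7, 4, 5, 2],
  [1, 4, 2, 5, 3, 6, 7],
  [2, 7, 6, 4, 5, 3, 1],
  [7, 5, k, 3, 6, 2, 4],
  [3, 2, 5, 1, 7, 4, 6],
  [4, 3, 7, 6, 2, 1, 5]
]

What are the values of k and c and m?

k = 1, c = 4, m = 6

For row 1, column 2: column 2 already has {1, 2, 3, 4, 5, 7}; that leaves 6.
At (row 1, col 3): row 1 already has {1, 2, 3, 5, 6, 7}, so the value is 4.
Cell (5,3): row 5 already has {2, 3, 4, 5, 6, 7} → 1.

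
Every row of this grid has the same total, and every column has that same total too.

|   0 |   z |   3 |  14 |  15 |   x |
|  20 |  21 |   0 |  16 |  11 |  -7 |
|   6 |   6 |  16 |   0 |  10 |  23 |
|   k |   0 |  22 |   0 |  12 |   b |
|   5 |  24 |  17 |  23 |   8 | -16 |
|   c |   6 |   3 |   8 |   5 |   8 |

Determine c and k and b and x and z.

Rows 2 and 3 both sum to 61, so that's the common total.
The known cells in column 2 total 57, leaving 61 − 57 = 4 for the blank.
The known cells in row 6 total 30, leaving 61 − 30 = 31 for the blank.
The known cells in column 1 total 62, leaving 61 − 62 = -1 for the blank.
The known cells in row 1 total 36, leaving 61 − 36 = 25 for the blank.
The known cells in row 4 total 33, leaving 61 − 33 = 28 for the blank.

c = 31, k = -1, b = 28, x = 25, z = 4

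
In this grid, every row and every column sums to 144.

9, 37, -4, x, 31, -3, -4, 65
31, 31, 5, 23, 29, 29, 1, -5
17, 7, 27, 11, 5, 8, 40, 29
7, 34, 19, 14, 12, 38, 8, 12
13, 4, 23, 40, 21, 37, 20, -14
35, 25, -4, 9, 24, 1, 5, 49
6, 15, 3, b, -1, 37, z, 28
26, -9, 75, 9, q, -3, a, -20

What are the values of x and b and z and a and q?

x = 13, b = 25, z = 31, a = 43, q = 23

The known cells in column 5 total 121, leaving 144 − 121 = 23 for the blank.
The known cells in row 1 total 131, leaving 144 − 131 = 13 for the blank.
The known cells in row 8 total 101, leaving 144 − 101 = 43 for the blank.
The known cells in column 7 total 113, leaving 144 − 113 = 31 for the blank.
The known cells in row 7 total 119, leaving 144 − 119 = 25 for the blank.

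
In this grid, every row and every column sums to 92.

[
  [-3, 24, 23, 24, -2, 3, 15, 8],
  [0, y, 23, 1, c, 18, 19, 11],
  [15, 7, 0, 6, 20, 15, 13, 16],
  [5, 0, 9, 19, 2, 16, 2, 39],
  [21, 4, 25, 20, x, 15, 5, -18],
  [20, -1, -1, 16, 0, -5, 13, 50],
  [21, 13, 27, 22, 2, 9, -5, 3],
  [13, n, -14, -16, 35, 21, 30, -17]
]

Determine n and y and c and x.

n = 40, y = 5, c = 15, x = 20

The known cells in row 5 total 72, leaving 92 − 72 = 20 for the blank.
The known cells in row 8 total 52, leaving 92 − 52 = 40 for the blank.
The known cells in column 2 total 87, leaving 92 − 87 = 5 for the blank.
The known cells in row 2 total 77, leaving 92 − 77 = 15 for the blank.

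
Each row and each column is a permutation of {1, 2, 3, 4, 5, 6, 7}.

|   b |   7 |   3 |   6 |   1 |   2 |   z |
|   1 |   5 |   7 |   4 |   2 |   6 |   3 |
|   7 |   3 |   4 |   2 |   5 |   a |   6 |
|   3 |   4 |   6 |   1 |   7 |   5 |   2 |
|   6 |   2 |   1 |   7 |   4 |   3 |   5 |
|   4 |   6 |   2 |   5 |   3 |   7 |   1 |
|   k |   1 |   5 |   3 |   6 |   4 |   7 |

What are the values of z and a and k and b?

z = 4, a = 1, k = 2, b = 5

At (row 3, col 6): row 3 already has {2, 3, 4, 5, 6, 7}, so the value is 1.
At (row 7, col 1): row 7 already has {1, 3, 4, 5, 6, 7}, so the value is 2.
Cell (1,1): column 1 already has {1, 2, 3, 4, 6, 7} → 5.
Cell (1,7): row 1 already has {1, 2, 3, 5, 6, 7} → 4.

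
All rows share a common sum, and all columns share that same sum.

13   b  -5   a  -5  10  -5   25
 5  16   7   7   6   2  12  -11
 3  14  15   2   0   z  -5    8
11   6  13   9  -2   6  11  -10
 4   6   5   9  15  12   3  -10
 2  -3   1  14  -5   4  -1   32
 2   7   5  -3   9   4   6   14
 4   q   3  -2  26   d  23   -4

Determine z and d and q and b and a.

z = 7, d = -1, q = -5, b = 3, a = 8

Rows 2 and 4 both sum to 44, so that's the common total.
The known cells in column 4 total 36, leaving 44 − 36 = 8 for the blank.
The known cells in row 1 total 41, leaving 44 − 41 = 3 for the blank.
The known cells in column 2 total 49, leaving 44 − 49 = -5 for the blank.
The known cells in row 8 total 45, leaving 44 − 45 = -1 for the blank.
The known cells in row 3 total 37, leaving 44 − 37 = 7 for the blank.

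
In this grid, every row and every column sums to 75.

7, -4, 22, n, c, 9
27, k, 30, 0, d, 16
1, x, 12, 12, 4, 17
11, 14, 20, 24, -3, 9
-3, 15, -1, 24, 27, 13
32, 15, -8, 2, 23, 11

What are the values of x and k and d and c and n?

Row 3 has 1 + 12 + 12 + 4 + 17 = 46; the blank must be 75 − 46 = 29.
Column 2 has -4 + 29 + 14 + 15 + 15 = 69; the blank must be 75 − 69 = 6.
Column 4 has 0 + 12 + 24 + 24 + 2 = 62; the blank must be 75 − 62 = 13.
Row 1 has 7 − 4 + 22 + 13 + 9 = 47; the blank must be 75 − 47 = 28.
Row 2 has 27 + 6 + 30 + 0 + 16 = 79; the blank must be 75 − 79 = -4.

x = 29, k = 6, d = -4, c = 28, n = 13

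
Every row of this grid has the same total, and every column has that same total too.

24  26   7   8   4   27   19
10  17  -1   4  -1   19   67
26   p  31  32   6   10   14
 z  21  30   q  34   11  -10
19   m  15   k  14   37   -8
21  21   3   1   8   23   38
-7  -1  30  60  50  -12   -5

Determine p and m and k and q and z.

p = -4, m = 35, k = 3, q = 7, z = 22

Rows 1 and 2 both sum to 115, so that's the common total.
Row 3 has 26 + 31 + 32 + 6 + 10 + 14 = 119; the blank must be 115 − 119 = -4.
Column 1 has 24 + 10 + 26 + 19 + 21 − 7 = 93; the blank must be 115 − 93 = 22.
Row 4 has 22 + 21 + 30 + 34 + 11 − 10 = 108; the blank must be 115 − 108 = 7.
Column 4 has 8 + 4 + 32 + 7 + 1 + 60 = 112; the blank must be 115 − 112 = 3.
Row 5 has 19 + 15 + 3 + 14 + 37 − 8 = 80; the blank must be 115 − 80 = 35.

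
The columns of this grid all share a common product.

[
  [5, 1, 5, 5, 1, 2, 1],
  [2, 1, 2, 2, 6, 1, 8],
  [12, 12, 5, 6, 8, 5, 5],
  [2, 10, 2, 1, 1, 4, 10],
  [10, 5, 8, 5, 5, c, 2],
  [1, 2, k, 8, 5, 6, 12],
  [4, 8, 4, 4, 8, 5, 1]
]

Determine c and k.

c = 8, k = 3

Columns 4 and 7 each multiply to 9600, so every column has product 9600.
Column 6: 2×1×5×4×6×5 = 1200, so the missing entry is 9600 ÷ 1200 = 8.
Column 3: 5×2×5×2×8×4 = 3200, so the missing entry is 9600 ÷ 3200 = 3.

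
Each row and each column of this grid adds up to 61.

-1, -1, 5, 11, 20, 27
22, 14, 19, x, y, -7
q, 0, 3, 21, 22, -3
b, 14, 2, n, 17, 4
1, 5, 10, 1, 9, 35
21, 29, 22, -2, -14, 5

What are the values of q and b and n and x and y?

q = 18, b = 0, n = 24, x = 6, y = 7

The known cells in row 3 total 43, leaving 61 − 43 = 18 for the blank.
The known cells in column 5 total 54, leaving 61 − 54 = 7 for the blank.
The known cells in column 1 total 61, leaving 61 − 61 = 0 for the blank.
The known cells in row 4 total 37, leaving 61 − 37 = 24 for the blank.
The known cells in row 2 total 55, leaving 61 − 55 = 6 for the blank.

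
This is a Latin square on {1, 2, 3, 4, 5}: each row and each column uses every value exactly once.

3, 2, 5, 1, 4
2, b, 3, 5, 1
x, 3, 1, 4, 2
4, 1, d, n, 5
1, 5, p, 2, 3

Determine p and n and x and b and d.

Cell (2,2): row 2 already has {1, 2, 3, 5} → 4.
For row 3, column 1: row 3 already has {1, 2, 3, 4}; that leaves 5.
Cell (5,3): row 5 already has {1, 2, 3, 5} → 4.
Cell (4,4): column 4 already has {1, 2, 4, 5} → 3.
At (row 4, col 3): row 4 already has {1, 3, 4, 5}, so the value is 2.

p = 4, n = 3, x = 5, b = 4, d = 2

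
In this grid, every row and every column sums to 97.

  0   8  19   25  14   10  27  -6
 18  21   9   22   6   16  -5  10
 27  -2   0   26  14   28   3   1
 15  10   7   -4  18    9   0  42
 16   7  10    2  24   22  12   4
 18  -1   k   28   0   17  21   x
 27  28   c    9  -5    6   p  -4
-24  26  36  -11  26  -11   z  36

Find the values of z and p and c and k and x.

The known cells in column 8 total 83, leaving 97 − 83 = 14 for the blank.
The known cells in row 8 total 78, leaving 97 − 78 = 19 for the blank.
The known cells in column 7 total 77, leaving 97 − 77 = 20 for the blank.
The known cells in row 7 total 81, leaving 97 − 81 = 16 for the blank.
The known cells in row 6 total 97, leaving 97 − 97 = 0 for the blank.

z = 19, p = 20, c = 16, k = 0, x = 14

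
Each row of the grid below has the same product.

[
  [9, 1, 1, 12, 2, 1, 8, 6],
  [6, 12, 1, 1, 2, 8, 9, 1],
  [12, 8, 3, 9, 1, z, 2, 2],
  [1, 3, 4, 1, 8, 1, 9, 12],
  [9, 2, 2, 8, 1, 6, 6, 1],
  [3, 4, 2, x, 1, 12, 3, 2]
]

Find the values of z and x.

Rows 1 and 4 each multiply to 10368, so every row has product 10368.
Row 3: 12×8×3×9×1×2×2 = 10368, so the missing entry is 10368 ÷ 10368 = 1.
Row 6: 3×4×2×1×12×3×2 = 1728, so the missing entry is 10368 ÷ 1728 = 6.

z = 1, x = 6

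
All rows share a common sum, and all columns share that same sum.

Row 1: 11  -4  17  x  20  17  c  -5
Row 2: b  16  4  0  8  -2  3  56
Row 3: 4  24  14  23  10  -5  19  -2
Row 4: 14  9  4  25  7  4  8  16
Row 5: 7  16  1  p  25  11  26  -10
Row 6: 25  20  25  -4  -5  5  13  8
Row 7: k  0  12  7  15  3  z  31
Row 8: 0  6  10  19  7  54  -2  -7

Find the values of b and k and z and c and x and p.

Rows 3 and 4 both sum to 87, so that's the common total.
Row 5 has 7 + 16 + 1 + 25 + 11 + 26 − 10 = 76; the blank must be 87 − 76 = 11.
Column 4 has 0 + 23 + 25 + 11 − 4 + 7 + 19 = 81; the blank must be 87 − 81 = 6.
Row 1 has 11 − 4 + 17 + 6 + 20 + 17 − 5 = 62; the blank must be 87 − 62 = 25.
Column 7 has 25 + 3 + 19 + 8 + 26 + 13 − 2 = 92; the blank must be 87 − 92 = -5.
Row 7 has 0 + 12 + 7 + 15 + 3 − 5 + 31 = 63; the blank must be 87 − 63 = 24.
Row 2 has 16 + 4 + 0 + 8 − 2 + 3 + 56 = 85; the blank must be 87 − 85 = 2.

b = 2, k = 24, z = -5, c = 25, x = 6, p = 11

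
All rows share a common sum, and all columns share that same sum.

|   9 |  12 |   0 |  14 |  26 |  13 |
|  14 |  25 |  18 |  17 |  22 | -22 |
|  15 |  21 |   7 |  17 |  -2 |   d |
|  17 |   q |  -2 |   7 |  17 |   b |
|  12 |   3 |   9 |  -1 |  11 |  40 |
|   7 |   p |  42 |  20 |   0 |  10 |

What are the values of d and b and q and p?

d = 16, b = 17, q = 18, p = -5

Rows 1 and 2 both sum to 74, so that's the common total.
The known cells in row 3 total 58, leaving 74 − 58 = 16 for the blank.
The known cells in row 6 total 79, leaving 74 − 79 = -5 for the blank.
The known cells in column 2 total 56, leaving 74 − 56 = 18 for the blank.
The known cells in row 4 total 57, leaving 74 − 57 = 17 for the blank.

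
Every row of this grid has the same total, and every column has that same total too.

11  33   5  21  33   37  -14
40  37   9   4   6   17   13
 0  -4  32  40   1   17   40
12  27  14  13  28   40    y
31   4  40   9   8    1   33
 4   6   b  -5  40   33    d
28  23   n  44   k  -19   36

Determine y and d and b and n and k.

y = -8, d = 26, b = 22, n = 4, k = 10

Rows 1 and 2 both sum to 126, so that's the common total.
Column 5: 33 + 6 + 1 + 28 + 8 + 40 = 116, so its missing entry is 126 − 116 = 10.
Row 7: 28 + 23 + 44 + 10 − 19 + 36 = 122, so its missing entry is 126 − 122 = 4.
Row 4: 12 + 27 + 14 + 13 + 28 + 40 = 134, so its missing entry is 126 − 134 = -8.
Column 7: -14 + 13 + 40 − 8 + 33 + 36 = 100, so its missing entry is 126 − 100 = 26.
Row 6: 4 + 6 − 5 + 40 + 33 + 26 = 104, so its missing entry is 126 − 104 = 22.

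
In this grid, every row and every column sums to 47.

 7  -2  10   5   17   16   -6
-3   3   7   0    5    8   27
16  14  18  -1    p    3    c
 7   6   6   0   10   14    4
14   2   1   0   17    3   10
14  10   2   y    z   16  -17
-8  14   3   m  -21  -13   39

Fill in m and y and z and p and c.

Column 7: -6 + 27 + 4 + 10 − 17 + 39 = 57, so its missing entry is 47 − 57 = -10.
Row 3: 16 + 14 + 18 − 1 + 3 − 10 = 40, so its missing entry is 47 − 40 = 7.
Column 5: 17 + 5 + 7 + 10 + 17 − 21 = 35, so its missing entry is 47 − 35 = 12.
Row 6: 14 + 10 + 2 + 12 + 16 − 17 = 37, so its missing entry is 47 − 37 = 10.
Row 7: -8 + 14 + 3 − 21 − 13 + 39 = 14, so its missing entry is 47 − 14 = 33.

m = 33, y = 10, z = 12, p = 7, c = -10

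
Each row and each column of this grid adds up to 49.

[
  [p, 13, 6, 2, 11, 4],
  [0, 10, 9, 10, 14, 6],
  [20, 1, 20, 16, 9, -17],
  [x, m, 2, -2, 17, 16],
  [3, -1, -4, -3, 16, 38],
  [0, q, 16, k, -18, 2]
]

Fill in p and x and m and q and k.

Row 1: 13 + 6 + 2 + 11 + 4 = 36, so its missing entry is 49 − 36 = 13.
Column 1: 13 + 0 + 20 + 3 + 0 = 36, so its missing entry is 49 − 36 = 13.
Row 4: 13 + 2 − 2 + 17 + 16 = 46, so its missing entry is 49 − 46 = 3.
Column 2: 13 + 10 + 1 + 3 − 1 = 26, so its missing entry is 49 − 26 = 23.
Row 6: 0 + 23 + 16 − 18 + 2 = 23, so its missing entry is 49 − 23 = 26.

p = 13, x = 13, m = 3, q = 23, k = 26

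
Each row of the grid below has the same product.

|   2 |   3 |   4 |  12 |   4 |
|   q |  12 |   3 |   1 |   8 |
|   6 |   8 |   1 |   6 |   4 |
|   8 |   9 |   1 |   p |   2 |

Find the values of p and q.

p = 8, q = 4

Rows 1 and 3 each multiply to 1152, so every row has product 1152.
Row 4: 8×9×1×2 = 144, so the missing entry is 1152 ÷ 144 = 8.
Row 2: 12×3×1×8 = 288, so the missing entry is 1152 ÷ 288 = 4.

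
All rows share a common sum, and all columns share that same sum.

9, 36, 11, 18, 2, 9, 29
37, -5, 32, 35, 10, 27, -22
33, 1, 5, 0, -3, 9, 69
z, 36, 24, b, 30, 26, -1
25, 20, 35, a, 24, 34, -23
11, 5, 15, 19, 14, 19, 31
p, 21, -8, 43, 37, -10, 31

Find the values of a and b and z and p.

a = -1, b = 0, z = -1, p = 0

Rows 1 and 2 both sum to 114, so that's the common total.
The known cells in row 7 total 114, leaving 114 − 114 = 0 for the blank.
The known cells in column 1 total 115, leaving 114 − 115 = -1 for the blank.
The known cells in row 4 total 114, leaving 114 − 114 = 0 for the blank.
The known cells in row 5 total 115, leaving 114 − 115 = -1 for the blank.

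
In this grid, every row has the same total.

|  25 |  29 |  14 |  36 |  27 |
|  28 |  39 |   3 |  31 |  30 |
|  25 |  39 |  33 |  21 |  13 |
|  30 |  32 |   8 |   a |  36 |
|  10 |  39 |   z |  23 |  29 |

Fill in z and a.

z = 30, a = 25

Rows 2 and 3 both add up to 131, so every row sums to 131.
Row 5: 10 + 39 + 23 + 29 = 101, so the missing entry is 131 − 101 = 30.
Row 4: 30 + 32 + 8 + 36 = 106, so the missing entry is 131 − 106 = 25.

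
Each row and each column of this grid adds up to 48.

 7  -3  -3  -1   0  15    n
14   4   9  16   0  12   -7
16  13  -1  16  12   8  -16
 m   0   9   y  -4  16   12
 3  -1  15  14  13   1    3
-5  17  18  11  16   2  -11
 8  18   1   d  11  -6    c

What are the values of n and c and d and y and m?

n = 33, c = 34, d = -18, y = 10, m = 5

Column 1: 7 + 14 + 16 + 3 − 5 + 8 = 43, so its missing entry is 48 − 43 = 5.
Row 1: 7 − 3 − 3 − 1 + 0 + 15 = 15, so its missing entry is 48 − 15 = 33.
Row 4: 5 + 0 + 9 − 4 + 16 + 12 = 38, so its missing entry is 48 − 38 = 10.
Column 7: 33 − 7 − 16 + 12 + 3 − 11 = 14, so its missing entry is 48 − 14 = 34.
Row 7: 8 + 18 + 1 + 11 − 6 + 34 = 66, so its missing entry is 48 − 66 = -18.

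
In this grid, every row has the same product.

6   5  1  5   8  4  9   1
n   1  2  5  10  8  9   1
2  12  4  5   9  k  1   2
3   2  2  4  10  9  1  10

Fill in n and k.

Rows 1 and 4 each multiply to 43200, so every row has product 43200.
Row 2: 1×2×5×10×8×9×1 = 7200, so the missing entry is 43200 ÷ 7200 = 6.
Row 3: 2×12×4×5×9×1×2 = 8640, so the missing entry is 43200 ÷ 8640 = 5.

n = 6, k = 5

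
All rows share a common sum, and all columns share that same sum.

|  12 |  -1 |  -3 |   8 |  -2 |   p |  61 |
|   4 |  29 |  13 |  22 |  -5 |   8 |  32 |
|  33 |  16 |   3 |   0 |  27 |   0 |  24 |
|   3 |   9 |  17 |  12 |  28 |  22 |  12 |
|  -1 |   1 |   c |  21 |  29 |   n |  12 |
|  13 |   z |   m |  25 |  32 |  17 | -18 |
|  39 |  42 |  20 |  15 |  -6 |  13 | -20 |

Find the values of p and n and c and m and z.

Rows 2 and 3 both sum to 103, so that's the common total.
Column 2 has -1 + 29 + 16 + 9 + 1 + 42 = 96; the blank must be 103 − 96 = 7.
Row 1 has 12 − 1 − 3 + 8 − 2 + 61 = 75; the blank must be 103 − 75 = 28.
Column 6 has 28 + 8 + 0 + 22 + 17 + 13 = 88; the blank must be 103 − 88 = 15.
Row 5 has -1 + 1 + 21 + 29 + 15 + 12 = 77; the blank must be 103 − 77 = 26.
Row 6 has 13 + 7 + 25 + 32 + 17 − 18 = 76; the blank must be 103 − 76 = 27.

p = 28, n = 15, c = 26, m = 27, z = 7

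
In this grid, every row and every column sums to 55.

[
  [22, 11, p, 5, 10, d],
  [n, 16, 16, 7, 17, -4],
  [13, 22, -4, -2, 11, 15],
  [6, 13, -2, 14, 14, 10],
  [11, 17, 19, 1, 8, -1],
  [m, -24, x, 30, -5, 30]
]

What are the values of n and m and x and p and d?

The known cells in column 6 total 50, leaving 55 − 50 = 5 for the blank.
The known cells in row 1 total 53, leaving 55 − 53 = 2 for the blank.
The known cells in row 2 total 52, leaving 55 − 52 = 3 for the blank.
The known cells in column 1 total 55, leaving 55 − 55 = 0 for the blank.
The known cells in row 6 total 31, leaving 55 − 31 = 24 for the blank.

n = 3, m = 0, x = 24, p = 2, d = 5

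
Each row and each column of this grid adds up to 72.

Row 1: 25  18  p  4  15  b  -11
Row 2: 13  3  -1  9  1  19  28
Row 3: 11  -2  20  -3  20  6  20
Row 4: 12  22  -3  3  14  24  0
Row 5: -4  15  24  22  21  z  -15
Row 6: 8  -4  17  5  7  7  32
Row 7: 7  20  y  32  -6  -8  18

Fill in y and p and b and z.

Row 5: -4 + 15 + 24 + 22 + 21 − 15 = 63, so its missing entry is 72 − 63 = 9.
Row 7: 7 + 20 + 32 − 6 − 8 + 18 = 63, so its missing entry is 72 − 63 = 9.
Column 6: 19 + 6 + 24 + 9 + 7 − 8 = 57, so its missing entry is 72 − 57 = 15.
Row 1: 25 + 18 + 4 + 15 + 15 − 11 = 66, so its missing entry is 72 − 66 = 6.

y = 9, p = 6, b = 15, z = 9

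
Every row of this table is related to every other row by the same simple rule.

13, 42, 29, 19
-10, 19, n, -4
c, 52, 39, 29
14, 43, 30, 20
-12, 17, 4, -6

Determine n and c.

The difference between any two rows is the same in every column — this is an addition table with the headers hidden.
Row 2 minus row 1 is -4 − 19 = -23, so its entry in column 3 is 29 + (-23) = 6.
Row 3 minus row 1 is 29 − 19 = 10, so its entry in column 1 is 13 + 10 = 23.

n = 6, c = 23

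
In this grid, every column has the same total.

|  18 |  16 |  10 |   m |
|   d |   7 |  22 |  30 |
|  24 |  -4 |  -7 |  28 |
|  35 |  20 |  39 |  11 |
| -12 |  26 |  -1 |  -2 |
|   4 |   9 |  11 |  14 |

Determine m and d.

m = -7, d = 5

The complete columns each total 74.
Column 4 is missing 74 − 81 = -7 (since 30 + 28 + 11 − 2 + 14 = 81).
Column 1 is missing 74 − 69 = 5 (since 18 + 24 + 35 − 12 + 4 = 69).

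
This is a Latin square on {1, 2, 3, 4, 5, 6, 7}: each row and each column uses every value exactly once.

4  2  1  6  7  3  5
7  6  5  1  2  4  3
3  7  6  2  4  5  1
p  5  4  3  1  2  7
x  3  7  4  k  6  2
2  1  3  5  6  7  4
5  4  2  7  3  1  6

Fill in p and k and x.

p = 6, k = 5, x = 1

For row 5, column 5: column 5 already has {1, 2, 3, 4, 6, 7}; that leaves 5.
Cell (5,1): row 5 already has {2, 3, 4, 5, 6, 7} → 1.
At (row 4, col 1): row 4 already has {1, 2, 3, 4, 5, 7}, so the value is 6.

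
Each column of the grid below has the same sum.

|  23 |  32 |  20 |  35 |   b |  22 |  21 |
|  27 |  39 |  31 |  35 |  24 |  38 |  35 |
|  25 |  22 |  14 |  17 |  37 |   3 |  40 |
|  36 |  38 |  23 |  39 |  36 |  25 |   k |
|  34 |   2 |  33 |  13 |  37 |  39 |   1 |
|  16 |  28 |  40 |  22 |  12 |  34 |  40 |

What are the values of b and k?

Column 3 sums to 161 and so does column 6; that's the common total.
In column 5 the known cells total 146, leaving 161 − 146 = 15.
In column 7 the known cells total 137, leaving 161 − 137 = 24.

b = 15, k = 24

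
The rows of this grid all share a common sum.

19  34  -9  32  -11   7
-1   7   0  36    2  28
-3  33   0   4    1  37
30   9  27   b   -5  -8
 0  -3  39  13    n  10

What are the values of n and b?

n = 13, b = 19

Rows 2 and 3 both add up to 72, so every row sums to 72.
Row 5: 0 − 3 + 39 + 13 + 10 = 59, so the missing entry is 72 − 59 = 13.
Row 4: 30 + 9 + 27 − 5 − 8 = 53, so the missing entry is 72 − 53 = 19.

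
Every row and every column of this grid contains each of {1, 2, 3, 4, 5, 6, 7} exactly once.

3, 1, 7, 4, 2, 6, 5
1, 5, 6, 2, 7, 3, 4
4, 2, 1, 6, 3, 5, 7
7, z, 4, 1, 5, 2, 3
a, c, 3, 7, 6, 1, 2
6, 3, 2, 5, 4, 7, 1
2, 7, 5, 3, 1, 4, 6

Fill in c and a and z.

c = 4, a = 5, z = 6

For row 4, column 2: row 4 already has {1, 2, 3, 4, 5, 7}; that leaves 6.
At (row 5, col 1): column 1 already has {1, 2, 3, 4, 6, 7}, so the value is 5.
Cell (5,2): row 5 already has {1, 2, 3, 5, 6, 7} → 4.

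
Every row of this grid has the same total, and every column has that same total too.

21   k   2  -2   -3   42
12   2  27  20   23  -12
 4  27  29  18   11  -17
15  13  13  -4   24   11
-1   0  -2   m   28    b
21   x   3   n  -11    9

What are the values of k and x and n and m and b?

k = 12, x = 18, n = 32, m = 8, b = 39

Rows 2 and 3 both sum to 72, so that's the common total.
The known cells in row 1 total 60, leaving 72 − 60 = 12 for the blank.
The known cells in column 2 total 54, leaving 72 − 54 = 18 for the blank.
The known cells in column 6 total 33, leaving 72 − 33 = 39 for the blank.
The known cells in row 5 total 64, leaving 72 − 64 = 8 for the blank.
The known cells in row 6 total 40, leaving 72 − 40 = 32 for the blank.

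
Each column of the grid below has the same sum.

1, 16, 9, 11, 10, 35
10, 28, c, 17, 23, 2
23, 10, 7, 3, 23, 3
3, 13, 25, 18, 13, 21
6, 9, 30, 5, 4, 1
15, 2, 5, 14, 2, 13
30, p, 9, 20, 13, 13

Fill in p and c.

Column 5 sums to 88 and so does column 6; that's the common total.
In column 2 the known cells total 78, leaving 88 − 78 = 10.
In column 3 the known cells total 85, leaving 88 − 85 = 3.

p = 10, c = 3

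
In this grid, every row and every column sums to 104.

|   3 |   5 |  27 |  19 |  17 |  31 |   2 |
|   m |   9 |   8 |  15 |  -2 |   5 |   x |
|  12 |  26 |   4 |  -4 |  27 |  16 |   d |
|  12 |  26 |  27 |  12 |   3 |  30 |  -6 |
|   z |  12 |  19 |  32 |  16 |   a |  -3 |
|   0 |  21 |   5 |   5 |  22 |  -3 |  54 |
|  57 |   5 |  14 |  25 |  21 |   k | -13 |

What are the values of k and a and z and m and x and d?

k = -5, a = 30, z = -2, m = 22, x = 47, d = 23

Row 7 has 57 + 5 + 14 + 25 + 21 − 13 = 109; the blank must be 104 − 109 = -5.
Column 6 has 31 + 5 + 16 + 30 − 3 − 5 = 74; the blank must be 104 − 74 = 30.
Row 5 has 12 + 19 + 32 + 16 + 30 − 3 = 106; the blank must be 104 − 106 = -2.
Row 3 has 12 + 26 + 4 − 4 + 27 + 16 = 81; the blank must be 104 − 81 = 23.
Column 1 has 3 + 12 + 12 − 2 + 0 + 57 = 82; the blank must be 104 − 82 = 22.
Row 2 has 22 + 9 + 8 + 15 − 2 + 5 = 57; the blank must be 104 − 57 = 47.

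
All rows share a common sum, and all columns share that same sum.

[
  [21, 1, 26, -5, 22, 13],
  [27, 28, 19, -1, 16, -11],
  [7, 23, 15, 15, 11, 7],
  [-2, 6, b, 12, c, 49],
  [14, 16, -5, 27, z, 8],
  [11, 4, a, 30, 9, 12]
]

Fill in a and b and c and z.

a = 12, b = 11, c = 2, z = 18

Rows 1 and 2 both sum to 78, so that's the common total.
Row 5 has 14 + 16 − 5 + 27 + 8 = 60; the blank must be 78 − 60 = 18.
Column 5 has 22 + 16 + 11 + 18 + 9 = 76; the blank must be 78 − 76 = 2.
Row 4 has -2 + 6 + 12 + 2 + 49 = 67; the blank must be 78 − 67 = 11.
Row 6 has 11 + 4 + 30 + 9 + 12 = 66; the blank must be 78 − 66 = 12.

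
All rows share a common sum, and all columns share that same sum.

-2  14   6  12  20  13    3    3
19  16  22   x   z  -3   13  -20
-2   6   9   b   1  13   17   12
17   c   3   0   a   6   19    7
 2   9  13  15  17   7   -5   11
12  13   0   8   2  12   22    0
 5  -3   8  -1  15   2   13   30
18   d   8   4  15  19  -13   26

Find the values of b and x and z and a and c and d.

Rows 1 and 5 both sum to 69, so that's the common total.
Row 8: 18 + 8 + 4 + 15 + 19 − 13 + 26 = 77, so its missing entry is 69 − 77 = -8.
Column 2: 14 + 16 + 6 + 9 + 13 − 3 − 8 = 47, so its missing entry is 69 − 47 = 22.
Row 4: 17 + 22 + 3 + 0 + 6 + 19 + 7 = 74, so its missing entry is 69 − 74 = -5.
Column 5: 20 + 1 − 5 + 17 + 2 + 15 + 15 = 65, so its missing entry is 69 − 65 = 4.
Row 3: -2 + 6 + 9 + 1 + 13 + 17 + 12 = 56, so its missing entry is 69 − 56 = 13.
Row 2: 19 + 16 + 22 + 4 − 3 + 13 − 20 = 51, so its missing entry is 69 − 51 = 18.

b = 13, x = 18, z = 4, a = -5, c = 22, d = -8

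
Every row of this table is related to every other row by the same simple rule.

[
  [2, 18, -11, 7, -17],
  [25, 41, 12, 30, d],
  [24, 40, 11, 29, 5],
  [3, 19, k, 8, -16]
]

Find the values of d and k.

d = 6, k = -10

The difference between any two rows is the same in every column — this is an addition table with the headers hidden.
Row 2 minus row 1 is 25 − 2 = 23, so its entry in column 5 is -17 + 23 = 6.
Row 4 minus row 1 is 3 − 2 = 1, so its entry in column 3 is -11 + 1 = -10.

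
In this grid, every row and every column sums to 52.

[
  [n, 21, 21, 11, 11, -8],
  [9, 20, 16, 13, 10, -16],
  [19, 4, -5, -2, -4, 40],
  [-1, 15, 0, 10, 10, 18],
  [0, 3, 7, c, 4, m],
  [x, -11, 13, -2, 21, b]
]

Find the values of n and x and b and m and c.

n = -4, x = 29, b = 2, m = 16, c = 22

Column 4: 11 + 13 − 2 + 10 − 2 = 30, so its missing entry is 52 − 30 = 22.
Row 1: 21 + 21 + 11 + 11 − 8 = 56, so its missing entry is 52 − 56 = -4.
Row 5: 0 + 3 + 7 + 22 + 4 = 36, so its missing entry is 52 − 36 = 16.
Column 6: -8 − 16 + 40 + 18 + 16 = 50, so its missing entry is 52 − 50 = 2.
Row 6: -11 + 13 − 2 + 21 + 2 = 23, so its missing entry is 52 − 23 = 29.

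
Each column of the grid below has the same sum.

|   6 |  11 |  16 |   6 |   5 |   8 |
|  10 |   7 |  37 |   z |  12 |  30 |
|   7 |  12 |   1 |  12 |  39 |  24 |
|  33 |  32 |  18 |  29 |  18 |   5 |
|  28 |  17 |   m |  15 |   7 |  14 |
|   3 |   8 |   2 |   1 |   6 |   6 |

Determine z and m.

z = 24, m = 13

Column 5 sums to 87 and so does column 6; that's the common total.
In column 4 the known cells total 63, leaving 87 − 63 = 24.
In column 3 the known cells total 74, leaving 87 − 74 = 13.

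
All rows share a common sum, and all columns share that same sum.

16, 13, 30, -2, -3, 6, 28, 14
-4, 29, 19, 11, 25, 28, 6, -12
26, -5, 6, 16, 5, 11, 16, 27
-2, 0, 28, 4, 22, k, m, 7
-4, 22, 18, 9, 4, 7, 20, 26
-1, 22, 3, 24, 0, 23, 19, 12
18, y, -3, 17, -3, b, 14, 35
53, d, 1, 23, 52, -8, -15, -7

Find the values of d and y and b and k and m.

d = 3, y = 18, b = 6, k = 29, m = 14

Rows 1 and 2 both sum to 102, so that's the common total.
Row 8: 53 + 1 + 23 + 52 − 8 − 15 − 7 = 99, so its missing entry is 102 − 99 = 3.
Column 2: 13 + 29 − 5 + 0 + 22 + 22 + 3 = 84, so its missing entry is 102 − 84 = 18.
Row 7: 18 + 18 − 3 + 17 − 3 + 14 + 35 = 96, so its missing entry is 102 − 96 = 6.
Column 7: 28 + 6 + 16 + 20 + 19 + 14 − 15 = 88, so its missing entry is 102 − 88 = 14.
Row 4: -2 + 0 + 28 + 4 + 22 + 14 + 7 = 73, so its missing entry is 102 − 73 = 29.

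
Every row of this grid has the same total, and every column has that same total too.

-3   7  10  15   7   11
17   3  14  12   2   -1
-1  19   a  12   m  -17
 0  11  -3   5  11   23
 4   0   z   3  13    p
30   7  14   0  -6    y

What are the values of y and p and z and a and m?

Rows 1 and 2 both sum to 47, so that's the common total.
The known cells in column 5 total 27, leaving 47 − 27 = 20 for the blank.
The known cells in row 6 total 45, leaving 47 − 45 = 2 for the blank.
The known cells in column 6 total 18, leaving 47 − 18 = 29 for the blank.
The known cells in row 5 total 49, leaving 47 − 49 = -2 for the blank.
The known cells in row 3 total 33, leaving 47 − 33 = 14 for the blank.

y = 2, p = 29, z = -2, a = 14, m = 20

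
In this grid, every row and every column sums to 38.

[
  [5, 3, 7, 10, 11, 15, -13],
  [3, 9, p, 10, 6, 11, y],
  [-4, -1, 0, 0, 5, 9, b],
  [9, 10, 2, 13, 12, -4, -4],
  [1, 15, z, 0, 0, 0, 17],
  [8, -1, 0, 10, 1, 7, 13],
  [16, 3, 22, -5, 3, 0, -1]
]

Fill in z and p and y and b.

z = 5, p = 2, y = -3, b = 29

The known cells in row 3 total 9, leaving 38 − 9 = 29 for the blank.
The known cells in column 7 total 41, leaving 38 − 41 = -3 for the blank.
The known cells in row 2 total 36, leaving 38 − 36 = 2 for the blank.
The known cells in row 5 total 33, leaving 38 − 33 = 5 for the blank.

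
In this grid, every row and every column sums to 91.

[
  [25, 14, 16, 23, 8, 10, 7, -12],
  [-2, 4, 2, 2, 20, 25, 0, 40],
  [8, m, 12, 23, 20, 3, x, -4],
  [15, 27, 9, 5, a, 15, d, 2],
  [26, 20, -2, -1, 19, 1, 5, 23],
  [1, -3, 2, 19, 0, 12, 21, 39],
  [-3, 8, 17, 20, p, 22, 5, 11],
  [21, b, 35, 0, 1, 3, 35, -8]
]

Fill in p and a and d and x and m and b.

p = 11, a = 12, d = 6, x = 12, m = 17, b = 4

Row 8 has 21 + 35 + 0 + 1 + 3 + 35 − 8 = 87; the blank must be 91 − 87 = 4.
Column 2 has 14 + 4 + 27 + 20 − 3 + 8 + 4 = 74; the blank must be 91 − 74 = 17.
Row 7 has -3 + 8 + 17 + 20 + 22 + 5 + 11 = 80; the blank must be 91 − 80 = 11.
Column 5 has 8 + 20 + 20 + 19 + 0 + 11 + 1 = 79; the blank must be 91 − 79 = 12.
Row 3 has 8 + 17 + 12 + 23 + 20 + 3 − 4 = 79; the blank must be 91 − 79 = 12.
Row 4 has 15 + 27 + 9 + 5 + 12 + 15 + 2 = 85; the blank must be 91 − 85 = 6.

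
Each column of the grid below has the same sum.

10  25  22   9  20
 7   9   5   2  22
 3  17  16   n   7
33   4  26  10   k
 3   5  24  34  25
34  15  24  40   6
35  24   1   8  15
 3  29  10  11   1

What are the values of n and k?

n = 14, k = 32

Columns 2 and 3 both add up to 128, so every column sums to 128.
Column 4: 9 + 2 + 10 + 34 + 40 + 8 + 11 = 114, so the missing entry is 128 − 114 = 14.
Column 5: 20 + 22 + 7 + 25 + 6 + 15 + 1 = 96, so the missing entry is 128 − 96 = 32.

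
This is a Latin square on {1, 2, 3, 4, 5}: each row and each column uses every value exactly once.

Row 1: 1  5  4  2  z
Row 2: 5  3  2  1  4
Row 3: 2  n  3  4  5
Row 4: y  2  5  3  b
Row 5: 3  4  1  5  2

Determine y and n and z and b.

At (row 3, col 2): row 3 already has {2, 3, 4, 5}, so the value is 1.
For row 1, column 5: row 1 already has {1, 2, 4, 5}; that leaves 3.
At (row 4, col 5): column 5 already has {2, 3, 4, 5}, so the value is 1.
At (row 4, col 1): row 4 already has {1, 2, 3, 5}, so the value is 4.

y = 4, n = 1, z = 3, b = 1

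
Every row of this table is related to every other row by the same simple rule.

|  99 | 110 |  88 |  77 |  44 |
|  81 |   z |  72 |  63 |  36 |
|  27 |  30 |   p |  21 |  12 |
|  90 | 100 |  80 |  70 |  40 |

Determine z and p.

Each row is a constant multiple of every other row — this is a multiplication table with the headers hidden.
Row 2 is 81/99 = 9/11 times row 1, so its entry in column 2 is 110 × 9/11 = 90.
Row 3 is 27/99 = 3/11 times row 1, so its entry in column 3 is 88 × 3/11 = 24.

z = 90, p = 24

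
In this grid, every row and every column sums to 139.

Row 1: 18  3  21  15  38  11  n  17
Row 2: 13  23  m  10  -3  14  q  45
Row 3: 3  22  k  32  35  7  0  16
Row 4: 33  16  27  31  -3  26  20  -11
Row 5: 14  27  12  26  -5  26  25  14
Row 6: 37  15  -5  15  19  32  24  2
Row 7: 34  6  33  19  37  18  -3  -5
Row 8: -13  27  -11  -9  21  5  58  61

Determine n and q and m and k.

n = 16, q = -1, m = 38, k = 24

The known cells in row 3 total 115, leaving 139 − 115 = 24 for the blank.
The known cells in column 3 total 101, leaving 139 − 101 = 38 for the blank.
The known cells in row 2 total 140, leaving 139 − 140 = -1 for the blank.
The known cells in row 1 total 123, leaving 139 − 123 = 16 for the blank.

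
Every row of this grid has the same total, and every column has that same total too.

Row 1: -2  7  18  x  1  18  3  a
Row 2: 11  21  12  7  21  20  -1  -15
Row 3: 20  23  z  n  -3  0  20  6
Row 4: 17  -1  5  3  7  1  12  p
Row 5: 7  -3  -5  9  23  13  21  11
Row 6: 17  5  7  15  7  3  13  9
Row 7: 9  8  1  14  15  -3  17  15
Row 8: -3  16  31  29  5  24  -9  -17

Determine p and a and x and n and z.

Rows 2 and 5 both sum to 76, so that's the common total.
Row 4: 17 − 1 + 5 + 3 + 7 + 1 + 12 = 44, so its missing entry is 76 − 44 = 32.
Column 8: -15 + 6 + 32 + 11 + 9 + 15 − 17 = 41, so its missing entry is 76 − 41 = 35.
Row 1: -2 + 7 + 18 + 1 + 18 + 3 + 35 = 80, so its missing entry is 76 − 80 = -4.
Column 4: -4 + 7 + 3 + 9 + 15 + 14 + 29 = 73, so its missing entry is 76 − 73 = 3.
Row 3: 20 + 23 + 3 − 3 + 0 + 20 + 6 = 69, so its missing entry is 76 − 69 = 7.

p = 32, a = 35, x = -4, n = 3, z = 7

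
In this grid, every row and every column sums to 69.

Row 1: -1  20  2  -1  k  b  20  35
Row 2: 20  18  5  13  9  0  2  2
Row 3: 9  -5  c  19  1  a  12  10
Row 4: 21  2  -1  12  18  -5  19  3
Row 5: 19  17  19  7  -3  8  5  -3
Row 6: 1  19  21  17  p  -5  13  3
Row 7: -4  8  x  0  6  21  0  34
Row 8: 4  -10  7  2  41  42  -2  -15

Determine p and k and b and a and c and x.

Row 7 has -4 + 8 + 0 + 6 + 21 + 0 + 34 = 65; the blank must be 69 − 65 = 4.
Row 6 has 1 + 19 + 21 + 17 − 5 + 13 + 3 = 69; the blank must be 69 − 69 = 0.
Column 5 has 9 + 1 + 18 − 3 + 0 + 6 + 41 = 72; the blank must be 69 − 72 = -3.
Row 1 has -1 + 20 + 2 − 1 − 3 + 20 + 35 = 72; the blank must be 69 − 72 = -3.
Column 3 has 2 + 5 − 1 + 19 + 21 + 4 + 7 = 57; the blank must be 69 − 57 = 12.
Row 3 has 9 − 5 + 12 + 19 + 1 + 12 + 10 = 58; the blank must be 69 − 58 = 11.

p = 0, k = -3, b = -3, a = 11, c = 12, x = 4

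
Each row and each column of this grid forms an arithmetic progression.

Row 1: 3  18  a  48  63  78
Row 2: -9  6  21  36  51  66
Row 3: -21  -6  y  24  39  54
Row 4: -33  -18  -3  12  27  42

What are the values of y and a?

y = 9, a = 33

Along each row the entries change by 15 per step; down each column they change by -12.
Row 3: from -21 at column 1, stepping by 15 to column 3 gives 9.
Row 1: from 3 at column 1, stepping by 15 to column 3 gives 33.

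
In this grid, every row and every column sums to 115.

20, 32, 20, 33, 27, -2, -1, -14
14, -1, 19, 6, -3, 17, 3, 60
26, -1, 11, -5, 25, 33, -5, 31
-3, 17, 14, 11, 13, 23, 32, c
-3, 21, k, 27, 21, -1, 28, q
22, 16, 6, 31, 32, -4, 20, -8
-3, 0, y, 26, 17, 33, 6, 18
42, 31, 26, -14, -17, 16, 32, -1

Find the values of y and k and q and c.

y = 18, k = 1, q = 21, c = 8

Row 4 has -3 + 17 + 14 + 11 + 13 + 23 + 32 = 107; the blank must be 115 − 107 = 8.
Row 7 has -3 + 0 + 26 + 17 + 33 + 6 + 18 = 97; the blank must be 115 − 97 = 18.
Column 8 has -14 + 60 + 31 + 8 − 8 + 18 − 1 = 94; the blank must be 115 − 94 = 21.
Row 5 has -3 + 21 + 27 + 21 − 1 + 28 + 21 = 114; the blank must be 115 − 114 = 1.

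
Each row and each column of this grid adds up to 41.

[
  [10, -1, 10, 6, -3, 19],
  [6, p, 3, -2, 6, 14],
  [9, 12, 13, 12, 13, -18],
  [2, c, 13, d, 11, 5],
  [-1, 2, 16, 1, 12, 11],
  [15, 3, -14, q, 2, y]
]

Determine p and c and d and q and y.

p = 14, c = 11, d = -1, q = 25, y = 10

Column 6 has 19 + 14 − 18 + 5 + 11 = 31; the blank must be 41 − 31 = 10.
Row 2 has 6 + 3 − 2 + 6 + 14 = 27; the blank must be 41 − 27 = 14.
Column 2 has -1 + 14 + 12 + 2 + 3 = 30; the blank must be 41 − 30 = 11.
Row 4 has 2 + 11 + 13 + 11 + 5 = 42; the blank must be 41 − 42 = -1.
Row 6 has 15 + 3 − 14 + 2 + 10 = 16; the blank must be 41 − 16 = 25.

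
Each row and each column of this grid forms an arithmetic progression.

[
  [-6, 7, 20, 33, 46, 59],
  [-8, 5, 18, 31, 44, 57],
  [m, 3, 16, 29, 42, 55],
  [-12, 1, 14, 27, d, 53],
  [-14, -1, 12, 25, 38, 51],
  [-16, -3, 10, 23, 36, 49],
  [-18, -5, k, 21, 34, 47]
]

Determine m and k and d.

m = -10, k = 8, d = 40

Along each row the entries change by 13 per step; down each column they change by -2.
Row 3: from 3 at column 2, stepping by 13 to column 1 gives -10.
Row 7: from -18 at column 1, stepping by 13 to column 3 gives 8.
Row 4: from -12 at column 1, stepping by 13 to column 5 gives 40.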